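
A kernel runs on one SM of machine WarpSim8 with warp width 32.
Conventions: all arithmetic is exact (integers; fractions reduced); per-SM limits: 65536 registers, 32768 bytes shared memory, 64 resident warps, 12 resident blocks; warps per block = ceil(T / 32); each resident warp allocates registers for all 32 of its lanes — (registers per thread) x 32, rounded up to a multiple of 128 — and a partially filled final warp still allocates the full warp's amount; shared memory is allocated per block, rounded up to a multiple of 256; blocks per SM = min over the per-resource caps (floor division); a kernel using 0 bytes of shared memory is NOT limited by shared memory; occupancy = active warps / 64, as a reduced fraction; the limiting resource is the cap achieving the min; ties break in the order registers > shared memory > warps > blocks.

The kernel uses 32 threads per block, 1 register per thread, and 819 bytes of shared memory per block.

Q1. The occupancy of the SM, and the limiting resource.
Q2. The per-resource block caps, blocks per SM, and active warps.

Answer: occupancy 3/16, limited by blocks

registers: 512 blocks
shared memory: 32 blocks
warps: 64 blocks
blocks: 12 blocks

Answer: 12 blocks, 12 active warps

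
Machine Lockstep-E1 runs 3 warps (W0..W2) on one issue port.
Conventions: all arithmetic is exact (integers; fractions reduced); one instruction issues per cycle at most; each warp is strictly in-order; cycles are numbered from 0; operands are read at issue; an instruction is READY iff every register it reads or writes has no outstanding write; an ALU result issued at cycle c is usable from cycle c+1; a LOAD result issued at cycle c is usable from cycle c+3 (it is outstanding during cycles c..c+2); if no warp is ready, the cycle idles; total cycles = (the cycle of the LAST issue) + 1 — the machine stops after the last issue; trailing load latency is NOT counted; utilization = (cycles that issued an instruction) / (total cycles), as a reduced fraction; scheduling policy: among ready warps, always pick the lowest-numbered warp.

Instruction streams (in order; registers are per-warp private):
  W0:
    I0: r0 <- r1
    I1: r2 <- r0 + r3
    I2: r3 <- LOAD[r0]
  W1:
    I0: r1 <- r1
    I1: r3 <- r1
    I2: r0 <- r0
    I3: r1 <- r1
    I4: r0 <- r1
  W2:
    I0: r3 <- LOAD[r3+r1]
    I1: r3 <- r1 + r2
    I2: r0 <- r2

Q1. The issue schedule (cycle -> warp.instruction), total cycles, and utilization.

cycle 0: W0.I0
cycle 1: W0.I1
cycle 2: W0.I2
cycle 3: W1.I0
cycle 4: W1.I1
cycle 5: W1.I2
cycle 6: W1.I3
cycle 7: W1.I4
cycle 8: W2.I0
cycle 9: idle
cycle 10: idle
cycle 11: W2.I1
cycle 12: W2.I2

Answer: 13 cycles, utilization 11/13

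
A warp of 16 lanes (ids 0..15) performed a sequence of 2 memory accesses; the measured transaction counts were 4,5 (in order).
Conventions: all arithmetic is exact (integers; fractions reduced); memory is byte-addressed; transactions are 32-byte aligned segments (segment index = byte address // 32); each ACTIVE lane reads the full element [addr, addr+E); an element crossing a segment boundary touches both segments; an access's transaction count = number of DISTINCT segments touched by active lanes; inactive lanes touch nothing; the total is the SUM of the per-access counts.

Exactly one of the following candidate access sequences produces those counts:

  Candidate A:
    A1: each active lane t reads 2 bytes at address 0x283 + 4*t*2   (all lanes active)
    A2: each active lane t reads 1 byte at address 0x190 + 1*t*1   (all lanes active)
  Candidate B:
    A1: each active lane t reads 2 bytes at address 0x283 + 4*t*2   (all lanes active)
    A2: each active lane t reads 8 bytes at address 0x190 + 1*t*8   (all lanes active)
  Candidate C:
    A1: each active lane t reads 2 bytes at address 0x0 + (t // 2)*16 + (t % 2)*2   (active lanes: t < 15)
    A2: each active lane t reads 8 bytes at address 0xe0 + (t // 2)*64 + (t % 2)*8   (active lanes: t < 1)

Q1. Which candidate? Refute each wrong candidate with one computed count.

A: A2 gives 1 transaction, not 5
C: A2 gives 1 transaction, not 5
B: all counts match (4,5)

Answer: B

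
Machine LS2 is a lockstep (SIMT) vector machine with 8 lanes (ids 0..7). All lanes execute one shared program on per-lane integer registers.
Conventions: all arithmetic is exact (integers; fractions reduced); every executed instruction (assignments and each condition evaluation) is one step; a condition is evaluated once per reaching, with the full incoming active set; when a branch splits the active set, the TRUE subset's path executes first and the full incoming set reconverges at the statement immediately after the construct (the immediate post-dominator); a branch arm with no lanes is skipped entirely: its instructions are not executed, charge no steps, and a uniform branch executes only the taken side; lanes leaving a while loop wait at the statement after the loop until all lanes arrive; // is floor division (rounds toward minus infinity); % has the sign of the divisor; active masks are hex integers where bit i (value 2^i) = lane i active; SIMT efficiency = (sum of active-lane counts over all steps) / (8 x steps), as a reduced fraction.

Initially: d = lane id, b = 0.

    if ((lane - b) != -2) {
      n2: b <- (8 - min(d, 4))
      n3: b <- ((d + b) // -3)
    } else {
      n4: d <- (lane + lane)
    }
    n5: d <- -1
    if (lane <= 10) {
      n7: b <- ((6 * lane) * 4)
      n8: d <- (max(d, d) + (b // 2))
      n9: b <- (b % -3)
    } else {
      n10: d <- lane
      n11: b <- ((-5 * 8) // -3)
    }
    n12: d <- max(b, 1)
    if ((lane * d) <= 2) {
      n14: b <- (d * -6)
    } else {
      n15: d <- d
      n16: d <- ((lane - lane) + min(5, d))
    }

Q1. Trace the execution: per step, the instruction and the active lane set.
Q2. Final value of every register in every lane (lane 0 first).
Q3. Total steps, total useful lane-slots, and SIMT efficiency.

step 0: eval ((lane - b) != -2)      0xff
step 1: b <- (8 - min(d, 4))         0xff
step 2: b <- ((d + b) // -3)         0xff
step 3: d <- -1                      0xff
step 4: eval (lane <= 10)            0xff
step 5: b <- ((6 * lane) * 4)        0xff
step 6: d <- (max(d, d) + (b // 2))  0xff
step 7: b <- (b % -3)                0xff
step 8: d <- max(b, 1)               0xff
step 9: eval ((lane * d) <= 2)       0xff
step 10: b <- (d * -6)                0x07
step 11: d <- d                       0xf8
step 12: d <- ((lane - lane) + min(5, d)) 0xf8

Answer: 13 steps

d: 1,1,1,1,1,1,1,1
b: -6,-6,-6,0,0,0,0,0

steps = 13; useful = 93; efficiency = 93/104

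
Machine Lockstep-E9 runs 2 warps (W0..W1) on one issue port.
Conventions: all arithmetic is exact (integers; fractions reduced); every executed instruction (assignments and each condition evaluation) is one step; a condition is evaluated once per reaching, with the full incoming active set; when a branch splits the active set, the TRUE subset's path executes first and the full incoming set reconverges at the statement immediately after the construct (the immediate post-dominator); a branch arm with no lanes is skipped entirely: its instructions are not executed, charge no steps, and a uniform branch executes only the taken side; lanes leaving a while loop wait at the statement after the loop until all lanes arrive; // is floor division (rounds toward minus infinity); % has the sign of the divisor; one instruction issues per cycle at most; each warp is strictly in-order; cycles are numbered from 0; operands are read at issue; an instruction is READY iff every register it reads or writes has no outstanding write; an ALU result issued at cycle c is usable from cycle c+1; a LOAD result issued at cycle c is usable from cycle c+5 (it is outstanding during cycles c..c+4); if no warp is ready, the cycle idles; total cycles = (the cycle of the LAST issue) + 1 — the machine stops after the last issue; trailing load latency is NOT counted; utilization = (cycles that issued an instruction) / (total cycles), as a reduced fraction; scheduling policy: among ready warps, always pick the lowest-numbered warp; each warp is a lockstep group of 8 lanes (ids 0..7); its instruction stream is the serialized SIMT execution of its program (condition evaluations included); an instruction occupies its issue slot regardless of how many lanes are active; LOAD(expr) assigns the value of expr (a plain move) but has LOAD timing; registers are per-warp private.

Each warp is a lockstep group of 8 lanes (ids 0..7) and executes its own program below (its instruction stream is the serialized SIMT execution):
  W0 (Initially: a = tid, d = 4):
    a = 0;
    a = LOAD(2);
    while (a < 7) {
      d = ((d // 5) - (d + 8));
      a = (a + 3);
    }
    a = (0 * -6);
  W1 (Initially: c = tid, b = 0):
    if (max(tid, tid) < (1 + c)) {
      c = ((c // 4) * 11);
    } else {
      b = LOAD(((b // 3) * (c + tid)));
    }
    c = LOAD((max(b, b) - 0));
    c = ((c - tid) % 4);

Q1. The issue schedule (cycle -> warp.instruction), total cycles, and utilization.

cycle 0: W0.I0
cycle 1: W0.I1
cycle 2: W1.I0
cycle 3: W1.I1
cycle 4: W1.I2
cycle 5: idle
cycle 6: W0.I2
cycle 7: W0.I3
cycle 8: W0.I4
cycle 9: W0.I5
cycle 10: W0.I6
cycle 11: W0.I7
cycle 12: W0.I8
cycle 13: W0.I9
cycle 14: W1.I3

Answer: 15 cycles, utilization 14/15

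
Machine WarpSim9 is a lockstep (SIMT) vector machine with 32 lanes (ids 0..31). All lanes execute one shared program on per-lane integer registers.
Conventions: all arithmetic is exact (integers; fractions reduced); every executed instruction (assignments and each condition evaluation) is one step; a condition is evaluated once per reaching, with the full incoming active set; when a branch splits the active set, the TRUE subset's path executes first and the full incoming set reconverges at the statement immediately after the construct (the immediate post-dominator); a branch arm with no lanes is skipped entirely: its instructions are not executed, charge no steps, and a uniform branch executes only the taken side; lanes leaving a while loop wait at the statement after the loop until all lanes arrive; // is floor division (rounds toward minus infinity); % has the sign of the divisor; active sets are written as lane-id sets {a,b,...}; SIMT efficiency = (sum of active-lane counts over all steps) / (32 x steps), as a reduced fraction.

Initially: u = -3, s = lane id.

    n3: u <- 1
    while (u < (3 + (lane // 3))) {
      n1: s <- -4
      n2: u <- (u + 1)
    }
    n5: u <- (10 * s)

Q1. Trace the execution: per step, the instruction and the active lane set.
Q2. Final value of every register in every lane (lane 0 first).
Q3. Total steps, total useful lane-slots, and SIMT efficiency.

step 0: u <- 1                       {0,1,2,3,4,5,6,7,8,9,10,11,12,13,14,15,16,17,18,19,20,21,22,23,24,25,26,27,28,29,30,31}
step 1: eval (u < (3 + (lane // 3))) {0,1,2,3,4,5,6,7,8,9,10,11,12,13,14,15,16,17,18,19,20,21,22,23,24,25,26,27,28,29,30,31}
step 2: s <- -4                      {0,1,2,3,4,5,6,7,8,9,10,11,12,13,14,15,16,17,18,19,20,21,22,23,24,25,26,27,28,29,30,31}
step 3: u <- (u + 1)                 {0,1,2,3,4,5,6,7,8,9,10,11,12,13,14,15,16,17,18,19,20,21,22,23,24,25,26,27,28,29,30,31}
step 4: eval (u < (3 + (lane // 3))) {0,1,2,3,4,5,6,7,8,9,10,11,12,13,14,15,16,17,18,19,20,21,22,23,24,25,26,27,28,29,30,31}
step 5: s <- -4                      {0,1,2,3,4,5,6,7,8,9,10,11,12,13,14,15,16,17,18,19,20,21,22,23,24,25,26,27,28,29,30,31}
step 6: u <- (u + 1)                 {0,1,2,3,4,5,6,7,8,9,10,11,12,13,14,15,16,17,18,19,20,21,22,23,24,25,26,27,28,29,30,31}
step 7: eval (u < (3 + (lane // 3))) {0,1,2,3,4,5,6,7,8,9,10,11,12,13,14,15,16,17,18,19,20,21,22,23,24,25,26,27,28,29,30,31}
step 8: s <- -4                      {3,4,5,6,7,8,9,10,11,12,13,14,15,16,17,18,19,20,21,22,23,24,25,26,27,28,29,30,31}
step 9: u <- (u + 1)                 {3,4,5,6,7,8,9,10,11,12,13,14,15,16,17,18,19,20,21,22,23,24,25,26,27,28,29,30,31}
step 10: eval (u < (3 + (lane // 3))) {3,4,5,6,7,8,9,10,11,12,13,14,15,16,17,18,19,20,21,22,23,24,25,26,27,28,29,30,31}
step 11: s <- -4                      {6,7,8,9,10,11,12,13,14,15,16,17,18,19,20,21,22,23,24,25,26,27,28,29,30,31}
step 12: u <- (u + 1)                 {6,7,8,9,10,11,12,13,14,15,16,17,18,19,20,21,22,23,24,25,26,27,28,29,30,31}
step 13: eval (u < (3 + (lane // 3))) {6,7,8,9,10,11,12,13,14,15,16,17,18,19,20,21,22,23,24,25,26,27,28,29,30,31}
step 14: s <- -4                      {9,10,11,12,13,14,15,16,17,18,19,20,21,22,23,24,25,26,27,28,29,30,31}
step 15: u <- (u + 1)                 {9,10,11,12,13,14,15,16,17,18,19,20,21,22,23,24,25,26,27,28,29,30,31}
step 16: eval (u < (3 + (lane // 3))) {9,10,11,12,13,14,15,16,17,18,19,20,21,22,23,24,25,26,27,28,29,30,31}
step 17: s <- -4                      {12,13,14,15,16,17,18,19,20,21,22,23,24,25,26,27,28,29,30,31}
step 18: u <- (u + 1)                 {12,13,14,15,16,17,18,19,20,21,22,23,24,25,26,27,28,29,30,31}
step 19: eval (u < (3 + (lane // 3))) {12,13,14,15,16,17,18,19,20,21,22,23,24,25,26,27,28,29,30,31}
step 20: s <- -4                      {15,16,17,18,19,20,21,22,23,24,25,26,27,28,29,30,31}
step 21: u <- (u + 1)                 {15,16,17,18,19,20,21,22,23,24,25,26,27,28,29,30,31}
step 22: eval (u < (3 + (lane // 3))) {15,16,17,18,19,20,21,22,23,24,25,26,27,28,29,30,31}
step 23: s <- -4                      {18,19,20,21,22,23,24,25,26,27,28,29,30,31}
step 24: u <- (u + 1)                 {18,19,20,21,22,23,24,25,26,27,28,29,30,31}
step 25: eval (u < (3 + (lane // 3))) {18,19,20,21,22,23,24,25,26,27,28,29,30,31}
step 26: s <- -4                      {21,22,23,24,25,26,27,28,29,30,31}
step 27: u <- (u + 1)                 {21,22,23,24,25,26,27,28,29,30,31}
step 28: eval (u < (3 + (lane // 3))) {21,22,23,24,25,26,27,28,29,30,31}
step 29: s <- -4                      {24,25,26,27,28,29,30,31}
step 30: u <- (u + 1)                 {24,25,26,27,28,29,30,31}
step 31: eval (u < (3 + (lane // 3))) {24,25,26,27,28,29,30,31}
step 32: s <- -4                      {27,28,29,30,31}
step 33: u <- (u + 1)                 {27,28,29,30,31}
step 34: eval (u < (3 + (lane // 3))) {27,28,29,30,31}
step 35: s <- -4                      {30,31}
step 36: u <- (u + 1)                 {30,31}
step 37: eval (u < (3 + (lane // 3))) {30,31}
step 38: u <- (10 * s)                {0,1,2,3,4,5,6,7,8,9,10,11,12,13,14,15,16,17,18,19,20,21,22,23,24,25,26,27,28,29,30,31}

Answer: 39 steps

u: -40,-40,-40,-40,-40,-40,-40,-40,-40,-40,-40,-40,-40,-40,-40,-40,-40,-40,-40,-40,-40,-40,-40,-40,-40,-40,-40,-40,-40,-40,-40,-40
s: -4,-4,-4,-4,-4,-4,-4,-4,-4,-4,-4,-4,-4,-4,-4,-4,-4,-4,-4,-4,-4,-4,-4,-4,-4,-4,-4,-4,-4,-4,-4,-4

steps = 39; useful = 753; efficiency = 753/1248 = 251/416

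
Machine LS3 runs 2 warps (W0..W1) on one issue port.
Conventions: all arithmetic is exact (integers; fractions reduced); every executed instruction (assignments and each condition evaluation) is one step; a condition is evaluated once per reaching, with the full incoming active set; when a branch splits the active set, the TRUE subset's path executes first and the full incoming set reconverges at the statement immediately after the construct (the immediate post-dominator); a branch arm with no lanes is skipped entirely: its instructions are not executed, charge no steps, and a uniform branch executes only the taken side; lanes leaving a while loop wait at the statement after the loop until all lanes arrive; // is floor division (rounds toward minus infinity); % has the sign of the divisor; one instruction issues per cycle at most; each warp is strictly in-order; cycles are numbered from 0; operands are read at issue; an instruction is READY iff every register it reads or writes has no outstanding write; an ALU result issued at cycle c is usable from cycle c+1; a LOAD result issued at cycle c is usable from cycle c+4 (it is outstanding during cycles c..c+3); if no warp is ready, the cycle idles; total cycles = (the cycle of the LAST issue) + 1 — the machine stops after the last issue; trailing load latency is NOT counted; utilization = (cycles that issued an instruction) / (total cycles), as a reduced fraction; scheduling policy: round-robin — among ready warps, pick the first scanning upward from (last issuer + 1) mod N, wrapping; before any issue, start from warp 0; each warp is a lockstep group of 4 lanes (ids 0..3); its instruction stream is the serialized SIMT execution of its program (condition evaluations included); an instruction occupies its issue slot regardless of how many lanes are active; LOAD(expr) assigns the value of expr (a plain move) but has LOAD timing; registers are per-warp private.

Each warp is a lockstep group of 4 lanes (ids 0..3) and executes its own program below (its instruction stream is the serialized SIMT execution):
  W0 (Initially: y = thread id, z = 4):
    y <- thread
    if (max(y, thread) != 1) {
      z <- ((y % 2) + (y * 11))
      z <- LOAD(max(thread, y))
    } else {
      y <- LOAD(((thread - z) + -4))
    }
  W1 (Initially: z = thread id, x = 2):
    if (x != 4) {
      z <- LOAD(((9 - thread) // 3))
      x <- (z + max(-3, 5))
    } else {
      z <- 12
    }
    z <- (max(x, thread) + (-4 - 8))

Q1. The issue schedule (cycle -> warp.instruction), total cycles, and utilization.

cycle 0: W0.I0
cycle 1: W1.I0
cycle 2: W0.I1
cycle 3: W1.I1
cycle 4: W0.I2
cycle 5: W0.I3
cycle 6: idle
cycle 7: W1.I2
cycle 8: W1.I3
cycle 9: W0.I4

Answer: 10 cycles, utilization 9/10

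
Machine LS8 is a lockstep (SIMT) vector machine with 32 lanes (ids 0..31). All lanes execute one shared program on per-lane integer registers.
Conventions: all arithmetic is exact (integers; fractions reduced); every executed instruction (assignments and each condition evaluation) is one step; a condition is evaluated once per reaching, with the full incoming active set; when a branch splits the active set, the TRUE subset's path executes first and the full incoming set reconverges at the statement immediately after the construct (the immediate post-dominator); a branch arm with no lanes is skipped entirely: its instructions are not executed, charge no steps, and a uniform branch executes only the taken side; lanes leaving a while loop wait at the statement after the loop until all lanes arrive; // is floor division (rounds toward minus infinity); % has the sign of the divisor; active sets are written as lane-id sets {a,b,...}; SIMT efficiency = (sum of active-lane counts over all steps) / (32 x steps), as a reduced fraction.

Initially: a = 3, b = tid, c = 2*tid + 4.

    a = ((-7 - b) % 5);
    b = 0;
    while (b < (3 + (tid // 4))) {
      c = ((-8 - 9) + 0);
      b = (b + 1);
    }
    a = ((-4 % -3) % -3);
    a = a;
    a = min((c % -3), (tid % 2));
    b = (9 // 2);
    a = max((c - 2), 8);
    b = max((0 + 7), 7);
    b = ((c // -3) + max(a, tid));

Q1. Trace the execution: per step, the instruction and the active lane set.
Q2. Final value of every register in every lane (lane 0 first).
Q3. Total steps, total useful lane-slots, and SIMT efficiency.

step 0: a <- ((-7 - b) % 5)          {0,1,2,3,4,5,6,7,8,9,10,11,12,13,14,15,16,17,18,19,20,21,22,23,24,25,26,27,28,29,30,31}
step 1: b <- 0                       {0,1,2,3,4,5,6,7,8,9,10,11,12,13,14,15,16,17,18,19,20,21,22,23,24,25,26,27,28,29,30,31}
step 2: eval (b < (3 + (tid // 4)))  {0,1,2,3,4,5,6,7,8,9,10,11,12,13,14,15,16,17,18,19,20,21,22,23,24,25,26,27,28,29,30,31}
step 3: c <- ((-8 - 9) + 0)          {0,1,2,3,4,5,6,7,8,9,10,11,12,13,14,15,16,17,18,19,20,21,22,23,24,25,26,27,28,29,30,31}
step 4: b <- (b + 1)                 {0,1,2,3,4,5,6,7,8,9,10,11,12,13,14,15,16,17,18,19,20,21,22,23,24,25,26,27,28,29,30,31}
step 5: eval (b < (3 + (tid // 4)))  {0,1,2,3,4,5,6,7,8,9,10,11,12,13,14,15,16,17,18,19,20,21,22,23,24,25,26,27,28,29,30,31}
step 6: c <- ((-8 - 9) + 0)          {0,1,2,3,4,5,6,7,8,9,10,11,12,13,14,15,16,17,18,19,20,21,22,23,24,25,26,27,28,29,30,31}
step 7: b <- (b + 1)                 {0,1,2,3,4,5,6,7,8,9,10,11,12,13,14,15,16,17,18,19,20,21,22,23,24,25,26,27,28,29,30,31}
step 8: eval (b < (3 + (tid // 4)))  {0,1,2,3,4,5,6,7,8,9,10,11,12,13,14,15,16,17,18,19,20,21,22,23,24,25,26,27,28,29,30,31}
step 9: c <- ((-8 - 9) + 0)          {0,1,2,3,4,5,6,7,8,9,10,11,12,13,14,15,16,17,18,19,20,21,22,23,24,25,26,27,28,29,30,31}
step 10: b <- (b + 1)                 {0,1,2,3,4,5,6,7,8,9,10,11,12,13,14,15,16,17,18,19,20,21,22,23,24,25,26,27,28,29,30,31}
step 11: eval (b < (3 + (tid // 4)))  {0,1,2,3,4,5,6,7,8,9,10,11,12,13,14,15,16,17,18,19,20,21,22,23,24,25,26,27,28,29,30,31}
step 12: c <- ((-8 - 9) + 0)          {4,5,6,7,8,9,10,11,12,13,14,15,16,17,18,19,20,21,22,23,24,25,26,27,28,29,30,31}
step 13: b <- (b + 1)                 {4,5,6,7,8,9,10,11,12,13,14,15,16,17,18,19,20,21,22,23,24,25,26,27,28,29,30,31}
step 14: eval (b < (3 + (tid // 4)))  {4,5,6,7,8,9,10,11,12,13,14,15,16,17,18,19,20,21,22,23,24,25,26,27,28,29,30,31}
step 15: c <- ((-8 - 9) + 0)          {8,9,10,11,12,13,14,15,16,17,18,19,20,21,22,23,24,25,26,27,28,29,30,31}
step 16: b <- (b + 1)                 {8,9,10,11,12,13,14,15,16,17,18,19,20,21,22,23,24,25,26,27,28,29,30,31}
step 17: eval (b < (3 + (tid // 4)))  {8,9,10,11,12,13,14,15,16,17,18,19,20,21,22,23,24,25,26,27,28,29,30,31}
step 18: c <- ((-8 - 9) + 0)          {12,13,14,15,16,17,18,19,20,21,22,23,24,25,26,27,28,29,30,31}
step 19: b <- (b + 1)                 {12,13,14,15,16,17,18,19,20,21,22,23,24,25,26,27,28,29,30,31}
step 20: eval (b < (3 + (tid // 4)))  {12,13,14,15,16,17,18,19,20,21,22,23,24,25,26,27,28,29,30,31}
step 21: c <- ((-8 - 9) + 0)          {16,17,18,19,20,21,22,23,24,25,26,27,28,29,30,31}
step 22: b <- (b + 1)                 {16,17,18,19,20,21,22,23,24,25,26,27,28,29,30,31}
step 23: eval (b < (3 + (tid // 4)))  {16,17,18,19,20,21,22,23,24,25,26,27,28,29,30,31}
step 24: c <- ((-8 - 9) + 0)          {20,21,22,23,24,25,26,27,28,29,30,31}
step 25: b <- (b + 1)                 {20,21,22,23,24,25,26,27,28,29,30,31}
step 26: eval (b < (3 + (tid // 4)))  {20,21,22,23,24,25,26,27,28,29,30,31}
step 27: c <- ((-8 - 9) + 0)          {24,25,26,27,28,29,30,31}
step 28: b <- (b + 1)                 {24,25,26,27,28,29,30,31}
step 29: eval (b < (3 + (tid // 4)))  {24,25,26,27,28,29,30,31}
step 30: c <- ((-8 - 9) + 0)          {28,29,30,31}
step 31: b <- (b + 1)                 {28,29,30,31}
step 32: eval (b < (3 + (tid // 4)))  {28,29,30,31}
step 33: a <- ((-4 % -3) % -3)        {0,1,2,3,4,5,6,7,8,9,10,11,12,13,14,15,16,17,18,19,20,21,22,23,24,25,26,27,28,29,30,31}
step 34: a <- a                       {0,1,2,3,4,5,6,7,8,9,10,11,12,13,14,15,16,17,18,19,20,21,22,23,24,25,26,27,28,29,30,31}
step 35: a <- min((c % -3), (tid % 2)) {0,1,2,3,4,5,6,7,8,9,10,11,12,13,14,15,16,17,18,19,20,21,22,23,24,25,26,27,28,29,30,31}
step 36: b <- (9 // 2)                {0,1,2,3,4,5,6,7,8,9,10,11,12,13,14,15,16,17,18,19,20,21,22,23,24,25,26,27,28,29,30,31}
step 37: a <- max((c - 2), 8)         {0,1,2,3,4,5,6,7,8,9,10,11,12,13,14,15,16,17,18,19,20,21,22,23,24,25,26,27,28,29,30,31}
step 38: b <- max((0 + 7), 7)         {0,1,2,3,4,5,6,7,8,9,10,11,12,13,14,15,16,17,18,19,20,21,22,23,24,25,26,27,28,29,30,31}
step 39: b <- ((c // -3) + max(a, tid)) {0,1,2,3,4,5,6,7,8,9,10,11,12,13,14,15,16,17,18,19,20,21,22,23,24,25,26,27,28,29,30,31}

Answer: 40 steps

a: 8,8,8,8,8,8,8,8,8,8,8,8,8,8,8,8,8,8,8,8,8,8,8,8,8,8,8,8,8,8,8,8
b: 13,13,13,13,13,13,13,13,13,14,15,16,17,18,19,20,21,22,23,24,25,26,27,28,29,30,31,32,33,34,35,36
c: -17,-17,-17,-17,-17,-17,-17,-17,-17,-17,-17,-17,-17,-17,-17,-17,-17,-17,-17,-17,-17,-17,-17,-17,-17,-17,-17,-17,-17,-17,-17,-17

steps = 40; useful = 944; efficiency = 944/1280 = 59/80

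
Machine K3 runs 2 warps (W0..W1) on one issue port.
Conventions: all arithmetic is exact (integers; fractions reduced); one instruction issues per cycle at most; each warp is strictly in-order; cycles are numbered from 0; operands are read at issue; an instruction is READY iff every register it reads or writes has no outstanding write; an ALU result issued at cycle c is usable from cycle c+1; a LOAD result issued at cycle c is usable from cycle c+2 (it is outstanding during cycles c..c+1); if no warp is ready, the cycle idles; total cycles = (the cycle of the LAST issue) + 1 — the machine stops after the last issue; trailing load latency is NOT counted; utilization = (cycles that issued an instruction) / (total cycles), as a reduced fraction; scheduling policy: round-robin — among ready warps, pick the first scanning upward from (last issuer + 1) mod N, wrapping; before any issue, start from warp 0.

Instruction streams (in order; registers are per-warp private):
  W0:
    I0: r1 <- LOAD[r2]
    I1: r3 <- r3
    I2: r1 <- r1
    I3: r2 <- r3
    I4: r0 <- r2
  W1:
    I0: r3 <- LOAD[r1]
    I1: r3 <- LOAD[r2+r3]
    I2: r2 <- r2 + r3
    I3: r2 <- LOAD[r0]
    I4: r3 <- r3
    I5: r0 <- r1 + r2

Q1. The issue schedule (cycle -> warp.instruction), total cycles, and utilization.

cycle 0: W0.I0
cycle 1: W1.I0
cycle 2: W0.I1
cycle 3: W1.I1
cycle 4: W0.I2
cycle 5: W1.I2
cycle 6: W0.I3
cycle 7: W1.I3
cycle 8: W0.I4
cycle 9: W1.I4
cycle 10: W1.I5

Answer: 11 cycles, utilization 1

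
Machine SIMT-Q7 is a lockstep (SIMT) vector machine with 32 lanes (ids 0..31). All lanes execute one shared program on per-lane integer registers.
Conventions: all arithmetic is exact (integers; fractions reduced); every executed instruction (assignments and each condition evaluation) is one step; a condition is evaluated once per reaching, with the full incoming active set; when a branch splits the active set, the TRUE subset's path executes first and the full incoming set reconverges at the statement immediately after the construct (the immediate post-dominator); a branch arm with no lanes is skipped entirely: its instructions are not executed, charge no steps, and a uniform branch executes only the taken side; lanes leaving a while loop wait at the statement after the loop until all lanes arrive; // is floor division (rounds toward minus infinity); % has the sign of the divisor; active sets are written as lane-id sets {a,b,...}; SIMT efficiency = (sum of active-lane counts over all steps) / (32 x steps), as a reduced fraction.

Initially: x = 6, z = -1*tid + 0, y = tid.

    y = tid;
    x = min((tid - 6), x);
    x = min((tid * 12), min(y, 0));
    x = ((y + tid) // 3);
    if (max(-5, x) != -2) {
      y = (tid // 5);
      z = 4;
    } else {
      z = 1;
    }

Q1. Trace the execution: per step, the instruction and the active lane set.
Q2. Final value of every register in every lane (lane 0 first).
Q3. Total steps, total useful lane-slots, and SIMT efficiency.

step 0: y <- tid                     {0,1,2,3,4,5,6,7,8,9,10,11,12,13,14,15,16,17,18,19,20,21,22,23,24,25,26,27,28,29,30,31}
step 1: x <- min((tid - 6), x)       {0,1,2,3,4,5,6,7,8,9,10,11,12,13,14,15,16,17,18,19,20,21,22,23,24,25,26,27,28,29,30,31}
step 2: x <- min((tid * 12), min(y, 0)) {0,1,2,3,4,5,6,7,8,9,10,11,12,13,14,15,16,17,18,19,20,21,22,23,24,25,26,27,28,29,30,31}
step 3: x <- ((y + tid) // 3)        {0,1,2,3,4,5,6,7,8,9,10,11,12,13,14,15,16,17,18,19,20,21,22,23,24,25,26,27,28,29,30,31}
step 4: eval (max(-5, x) != -2)      {0,1,2,3,4,5,6,7,8,9,10,11,12,13,14,15,16,17,18,19,20,21,22,23,24,25,26,27,28,29,30,31}
step 5: y <- (tid // 5)              {0,1,2,3,4,5,6,7,8,9,10,11,12,13,14,15,16,17,18,19,20,21,22,23,24,25,26,27,28,29,30,31}
step 6: z <- 4                       {0,1,2,3,4,5,6,7,8,9,10,11,12,13,14,15,16,17,18,19,20,21,22,23,24,25,26,27,28,29,30,31}

Answer: 7 steps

x: 0,0,1,2,2,3,4,4,5,6,6,7,8,8,9,10,10,11,12,12,13,14,14,15,16,16,17,18,18,19,20,20
z: 4,4,4,4,4,4,4,4,4,4,4,4,4,4,4,4,4,4,4,4,4,4,4,4,4,4,4,4,4,4,4,4
y: 0,0,0,0,0,1,1,1,1,1,2,2,2,2,2,3,3,3,3,3,4,4,4,4,4,5,5,5,5,5,6,6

steps = 7; useful = 224; efficiency = 224/224 = 1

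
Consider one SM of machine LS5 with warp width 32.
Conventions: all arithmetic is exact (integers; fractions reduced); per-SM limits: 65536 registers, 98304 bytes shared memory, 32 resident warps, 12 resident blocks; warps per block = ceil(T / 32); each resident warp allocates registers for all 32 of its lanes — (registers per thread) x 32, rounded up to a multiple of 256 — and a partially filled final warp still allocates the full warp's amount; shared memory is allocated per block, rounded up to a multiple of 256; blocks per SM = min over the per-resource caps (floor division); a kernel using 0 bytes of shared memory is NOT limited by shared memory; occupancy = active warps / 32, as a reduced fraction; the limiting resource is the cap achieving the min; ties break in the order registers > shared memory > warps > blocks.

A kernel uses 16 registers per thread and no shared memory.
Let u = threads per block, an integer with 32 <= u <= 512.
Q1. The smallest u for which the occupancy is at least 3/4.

Answer: u = 33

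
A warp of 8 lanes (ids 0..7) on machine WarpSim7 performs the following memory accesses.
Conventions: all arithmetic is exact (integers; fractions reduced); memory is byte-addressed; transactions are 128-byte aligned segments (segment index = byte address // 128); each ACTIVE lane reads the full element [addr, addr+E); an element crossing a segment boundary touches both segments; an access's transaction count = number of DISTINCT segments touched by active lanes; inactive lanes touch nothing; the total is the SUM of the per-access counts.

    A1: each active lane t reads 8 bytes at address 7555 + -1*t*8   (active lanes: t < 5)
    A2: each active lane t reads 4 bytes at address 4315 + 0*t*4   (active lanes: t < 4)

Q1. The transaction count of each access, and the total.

A1: 2 transactions
A2: 1 transaction

Answer: 2,1; total 3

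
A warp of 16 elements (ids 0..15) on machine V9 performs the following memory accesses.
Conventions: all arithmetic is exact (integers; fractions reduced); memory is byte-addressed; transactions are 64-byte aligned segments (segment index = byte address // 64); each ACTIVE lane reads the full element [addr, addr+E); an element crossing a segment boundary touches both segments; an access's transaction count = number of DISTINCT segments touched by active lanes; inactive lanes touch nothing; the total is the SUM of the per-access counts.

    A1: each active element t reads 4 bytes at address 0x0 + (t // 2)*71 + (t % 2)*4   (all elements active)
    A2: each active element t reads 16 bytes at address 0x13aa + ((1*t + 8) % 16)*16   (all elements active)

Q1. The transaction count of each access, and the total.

A1: 8 transactions
A2: 5 transactions

Answer: 8,5; total 13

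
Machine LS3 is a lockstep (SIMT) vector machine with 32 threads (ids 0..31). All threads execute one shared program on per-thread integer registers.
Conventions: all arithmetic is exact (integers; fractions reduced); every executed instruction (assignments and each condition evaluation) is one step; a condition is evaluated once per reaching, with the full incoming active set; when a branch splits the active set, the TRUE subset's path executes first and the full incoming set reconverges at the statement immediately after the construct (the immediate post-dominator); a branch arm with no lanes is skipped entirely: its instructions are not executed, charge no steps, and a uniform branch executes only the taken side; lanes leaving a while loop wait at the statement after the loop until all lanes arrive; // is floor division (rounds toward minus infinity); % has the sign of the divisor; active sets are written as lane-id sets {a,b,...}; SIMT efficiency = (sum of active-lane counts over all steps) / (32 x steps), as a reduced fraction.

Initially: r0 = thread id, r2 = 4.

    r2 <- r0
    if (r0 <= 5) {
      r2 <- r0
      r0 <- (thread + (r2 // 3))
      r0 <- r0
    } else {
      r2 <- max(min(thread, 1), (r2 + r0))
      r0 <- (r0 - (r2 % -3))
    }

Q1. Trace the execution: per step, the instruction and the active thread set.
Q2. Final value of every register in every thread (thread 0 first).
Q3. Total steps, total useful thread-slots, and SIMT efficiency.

step 0: r2 <- r0                     {0,1,2,3,4,5,6,7,8,9,10,11,12,13,14,15,16,17,18,19,20,21,22,23,24,25,26,27,28,29,30,31}
step 1: eval (r0 <= 5)               {0,1,2,3,4,5,6,7,8,9,10,11,12,13,14,15,16,17,18,19,20,21,22,23,24,25,26,27,28,29,30,31}
step 2: r2 <- r0                     {0,1,2,3,4,5}
step 3: r0 <- (thread + (r2 // 3))   {0,1,2,3,4,5}
step 4: r0 <- r0                     {0,1,2,3,4,5}
step 5: r2 <- max(min(thread, 1), (r2 + r0)) {6,7,8,9,10,11,12,13,14,15,16,17,18,19,20,21,22,23,24,25,26,27,28,29,30,31}
step 6: r0 <- (r0 - (r2 % -3))       {6,7,8,9,10,11,12,13,14,15,16,17,18,19,20,21,22,23,24,25,26,27,28,29,30,31}

Answer: 7 steps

r0: 0,1,2,4,5,6,6,8,10,9,11,13,12,14,16,15,17,19,18,20,22,21,23,25,24,26,28,27,29,31,30,32
r2: 0,1,2,3,4,5,12,14,16,18,20,22,24,26,28,30,32,34,36,38,40,42,44,46,48,50,52,54,56,58,60,62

steps = 7; useful = 134; efficiency = 134/224 = 67/112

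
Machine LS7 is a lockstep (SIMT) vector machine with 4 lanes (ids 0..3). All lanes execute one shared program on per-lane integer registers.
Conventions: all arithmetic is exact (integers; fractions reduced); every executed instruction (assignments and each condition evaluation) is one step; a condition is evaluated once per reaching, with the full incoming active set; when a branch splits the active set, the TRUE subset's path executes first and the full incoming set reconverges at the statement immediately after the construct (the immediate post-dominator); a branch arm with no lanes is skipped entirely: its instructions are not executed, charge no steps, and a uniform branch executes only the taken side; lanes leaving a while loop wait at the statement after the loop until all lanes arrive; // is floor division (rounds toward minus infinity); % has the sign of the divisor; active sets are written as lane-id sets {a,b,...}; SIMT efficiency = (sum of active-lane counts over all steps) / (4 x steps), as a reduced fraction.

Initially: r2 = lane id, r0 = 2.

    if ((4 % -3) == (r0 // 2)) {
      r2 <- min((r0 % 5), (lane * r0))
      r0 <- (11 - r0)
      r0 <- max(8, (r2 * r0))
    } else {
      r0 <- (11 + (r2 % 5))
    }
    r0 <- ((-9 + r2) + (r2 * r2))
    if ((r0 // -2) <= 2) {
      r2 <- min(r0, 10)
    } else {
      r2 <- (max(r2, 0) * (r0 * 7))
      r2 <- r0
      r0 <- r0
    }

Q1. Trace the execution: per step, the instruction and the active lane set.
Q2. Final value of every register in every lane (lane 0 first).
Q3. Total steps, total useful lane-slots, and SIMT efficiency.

step 0: eval ((4 % -3) == (r0 // 2)) {0,1,2,3}
step 1: r0 <- (11 + (r2 % 5))        {0,1,2,3}
step 2: r0 <- ((-9 + r2) + (r2 * r2)) {0,1,2,3}
step 3: eval ((r0 // -2) <= 2)       {0,1,2,3}
step 4: r2 <- min(r0, 10)            {2,3}
step 5: r2 <- (max(r2, 0) * (r0 * 7)) {0,1}
step 6: r2 <- r0                     {0,1}
step 7: r0 <- r0                     {0,1}

Answer: 8 steps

r2: -9,-7,-3,3
r0: -9,-7,-3,3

steps = 8; useful = 24; efficiency = 24/32 = 3/4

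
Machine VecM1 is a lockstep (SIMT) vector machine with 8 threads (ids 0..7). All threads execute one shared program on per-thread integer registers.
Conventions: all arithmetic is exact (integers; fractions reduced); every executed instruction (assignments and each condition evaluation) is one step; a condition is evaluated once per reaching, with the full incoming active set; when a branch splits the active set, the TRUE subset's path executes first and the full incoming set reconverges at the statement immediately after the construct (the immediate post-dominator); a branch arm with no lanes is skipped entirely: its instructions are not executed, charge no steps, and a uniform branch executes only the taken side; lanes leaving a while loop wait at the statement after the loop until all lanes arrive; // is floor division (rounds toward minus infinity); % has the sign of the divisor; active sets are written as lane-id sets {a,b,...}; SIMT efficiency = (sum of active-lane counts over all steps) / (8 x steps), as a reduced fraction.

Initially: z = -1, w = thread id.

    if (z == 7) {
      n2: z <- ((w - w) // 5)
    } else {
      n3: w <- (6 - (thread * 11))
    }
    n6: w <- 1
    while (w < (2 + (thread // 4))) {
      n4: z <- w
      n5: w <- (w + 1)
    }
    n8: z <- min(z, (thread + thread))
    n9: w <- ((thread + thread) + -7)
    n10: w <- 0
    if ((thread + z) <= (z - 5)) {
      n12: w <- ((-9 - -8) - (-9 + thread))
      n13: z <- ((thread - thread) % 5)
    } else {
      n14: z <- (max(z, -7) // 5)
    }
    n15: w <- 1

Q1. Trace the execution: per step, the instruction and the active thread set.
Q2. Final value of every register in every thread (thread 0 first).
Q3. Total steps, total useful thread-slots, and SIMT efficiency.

step 0: eval (z == 7)                {0,1,2,3,4,5,6,7}
step 1: w <- (6 - (thread * 11))     {0,1,2,3,4,5,6,7}
step 2: w <- 1                       {0,1,2,3,4,5,6,7}
step 3: eval (w < (2 + (thread // 4))) {0,1,2,3,4,5,6,7}
step 4: z <- w                       {0,1,2,3,4,5,6,7}
step 5: w <- (w + 1)                 {0,1,2,3,4,5,6,7}
step 6: eval (w < (2 + (thread // 4))) {0,1,2,3,4,5,6,7}
step 7: z <- w                       {4,5,6,7}
step 8: w <- (w + 1)                 {4,5,6,7}
step 9: eval (w < (2 + (thread // 4))) {4,5,6,7}
step 10: z <- min(z, (thread + thread)) {0,1,2,3,4,5,6,7}
step 11: w <- ((thread + thread) + -7) {0,1,2,3,4,5,6,7}
step 12: w <- 0                       {0,1,2,3,4,5,6,7}
step 13: eval ((thread + z) <= (z - 5)) {0,1,2,3,4,5,6,7}
step 14: z <- (max(z, -7) // 5)       {0,1,2,3,4,5,6,7}
step 15: w <- 1                       {0,1,2,3,4,5,6,7}

Answer: 16 steps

z: 0,0,0,0,0,0,0,0
w: 1,1,1,1,1,1,1,1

steps = 16; useful = 116; efficiency = 116/128 = 29/32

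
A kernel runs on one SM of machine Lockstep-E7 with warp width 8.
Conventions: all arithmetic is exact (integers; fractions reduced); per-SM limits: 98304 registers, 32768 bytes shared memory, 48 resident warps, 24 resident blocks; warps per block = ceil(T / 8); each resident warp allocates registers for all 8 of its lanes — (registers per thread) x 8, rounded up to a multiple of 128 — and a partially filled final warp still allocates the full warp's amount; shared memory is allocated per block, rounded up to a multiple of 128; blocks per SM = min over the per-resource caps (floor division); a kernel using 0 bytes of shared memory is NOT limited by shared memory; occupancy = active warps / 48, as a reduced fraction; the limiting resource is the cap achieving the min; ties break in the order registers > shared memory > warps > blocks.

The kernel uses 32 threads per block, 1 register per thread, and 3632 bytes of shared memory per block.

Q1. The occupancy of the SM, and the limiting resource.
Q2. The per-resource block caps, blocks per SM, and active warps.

Answer: occupancy 2/3, limited by shared memory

registers: 192 blocks
shared memory: 8 blocks
warps: 12 blocks
blocks: 24 blocks

Answer: 8 blocks, 32 active warps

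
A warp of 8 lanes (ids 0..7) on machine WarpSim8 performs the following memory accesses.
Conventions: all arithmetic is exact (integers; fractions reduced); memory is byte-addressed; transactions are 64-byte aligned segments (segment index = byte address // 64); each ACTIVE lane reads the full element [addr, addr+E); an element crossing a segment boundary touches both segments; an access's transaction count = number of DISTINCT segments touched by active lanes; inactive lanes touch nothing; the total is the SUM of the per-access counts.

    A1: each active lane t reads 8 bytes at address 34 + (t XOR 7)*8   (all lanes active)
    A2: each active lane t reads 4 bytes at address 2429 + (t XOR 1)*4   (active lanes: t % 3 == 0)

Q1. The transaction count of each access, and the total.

A1: 2 transactions
A2: 1 transaction

Answer: 2,1; total 3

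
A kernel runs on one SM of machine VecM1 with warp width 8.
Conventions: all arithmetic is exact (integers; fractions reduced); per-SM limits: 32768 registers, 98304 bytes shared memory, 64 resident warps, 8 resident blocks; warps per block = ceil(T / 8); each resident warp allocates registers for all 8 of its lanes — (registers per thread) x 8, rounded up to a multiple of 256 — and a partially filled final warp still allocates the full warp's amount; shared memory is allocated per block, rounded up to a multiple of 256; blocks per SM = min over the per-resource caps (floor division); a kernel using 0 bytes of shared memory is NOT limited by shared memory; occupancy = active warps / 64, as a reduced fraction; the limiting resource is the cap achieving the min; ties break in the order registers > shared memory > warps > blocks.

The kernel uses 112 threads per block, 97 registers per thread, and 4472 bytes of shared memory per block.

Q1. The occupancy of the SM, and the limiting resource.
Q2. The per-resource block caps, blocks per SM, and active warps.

Answer: occupancy 7/16, limited by registers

registers: 2 blocks
shared memory: 21 blocks
warps: 4 blocks
blocks: 8 blocks

Answer: 2 blocks, 28 active warps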